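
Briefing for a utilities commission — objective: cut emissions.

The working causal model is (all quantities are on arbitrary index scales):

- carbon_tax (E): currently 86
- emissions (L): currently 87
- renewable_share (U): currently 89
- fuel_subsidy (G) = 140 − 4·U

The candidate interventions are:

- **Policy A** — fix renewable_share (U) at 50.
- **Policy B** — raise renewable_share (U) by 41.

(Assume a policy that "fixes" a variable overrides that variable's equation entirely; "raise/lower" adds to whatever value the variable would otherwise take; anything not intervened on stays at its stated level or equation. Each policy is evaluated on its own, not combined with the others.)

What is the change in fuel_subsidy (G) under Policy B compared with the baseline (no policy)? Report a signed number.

Baseline:
  U = 89
  G = 140 − 4·89 = -216
Policy B (U + 41):
  U = 89 + 41 = 130
  G = 140 − 4·130 = -380
Change in G: -380 − (-216) = -164

-164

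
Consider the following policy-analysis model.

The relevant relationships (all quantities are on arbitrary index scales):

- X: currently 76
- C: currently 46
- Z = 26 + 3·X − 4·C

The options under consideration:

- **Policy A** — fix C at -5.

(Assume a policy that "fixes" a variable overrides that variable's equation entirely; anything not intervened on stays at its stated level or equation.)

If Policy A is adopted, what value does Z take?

274

Policy A (C := -5):
  X = 76
  C = -5
  Z = 26 + 3·76 − 4·(-5) = 274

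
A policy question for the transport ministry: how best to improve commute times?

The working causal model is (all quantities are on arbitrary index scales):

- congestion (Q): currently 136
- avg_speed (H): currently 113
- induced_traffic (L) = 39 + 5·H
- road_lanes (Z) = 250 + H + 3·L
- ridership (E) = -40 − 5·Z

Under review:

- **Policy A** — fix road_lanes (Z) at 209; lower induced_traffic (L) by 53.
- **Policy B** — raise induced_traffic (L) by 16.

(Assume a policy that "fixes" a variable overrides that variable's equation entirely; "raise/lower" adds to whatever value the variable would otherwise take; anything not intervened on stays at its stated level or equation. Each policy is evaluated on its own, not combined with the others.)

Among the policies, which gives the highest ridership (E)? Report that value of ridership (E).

-1085

Policy A (Z := 209, L − 53):
  H = 113
  L = 39 + 5·113 (−53 from intervention) = 551
  Z = 209
  E = -40 − 5·209 = -1085
Policy B (L + 16):
  H = 113
  L = 39 + 5·113 (+16 from intervention) = 620
  Z = 250 + 113 + 3·620 = 2223
  E = -40 − 5·2223 = -11155
Comparing — Policy A: E=-1085, Policy B: E=-11155. Highest is -1085 (Policy A).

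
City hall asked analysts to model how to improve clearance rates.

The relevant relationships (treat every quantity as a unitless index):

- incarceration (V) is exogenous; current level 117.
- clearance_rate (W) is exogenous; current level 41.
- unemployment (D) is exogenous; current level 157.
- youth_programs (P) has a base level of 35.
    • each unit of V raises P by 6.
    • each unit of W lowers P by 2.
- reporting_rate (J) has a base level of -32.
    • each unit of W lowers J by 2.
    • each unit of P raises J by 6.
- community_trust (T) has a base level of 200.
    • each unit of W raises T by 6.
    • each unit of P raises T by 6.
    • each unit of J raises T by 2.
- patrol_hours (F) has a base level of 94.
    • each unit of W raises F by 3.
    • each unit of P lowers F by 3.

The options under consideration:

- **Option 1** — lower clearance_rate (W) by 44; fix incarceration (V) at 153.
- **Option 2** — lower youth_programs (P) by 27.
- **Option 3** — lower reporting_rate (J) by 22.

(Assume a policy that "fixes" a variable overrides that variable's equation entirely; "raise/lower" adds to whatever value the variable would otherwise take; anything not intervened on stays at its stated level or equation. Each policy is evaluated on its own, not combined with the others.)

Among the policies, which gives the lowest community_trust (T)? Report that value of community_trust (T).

11522

Option 1 (W − 44, V := 153):
  V = 153
  W = 41 − 44 = -3
  P = 35 + 6·153 − 2·(-3) = 959
  J = -32 − 2·(-3) + 6·959 = 5728
  T = 200 + 6·(-3) + 6·959 + 2·5728 = 17392
Option 2 (P − 27):
  V = 117
  W = 41
  P = 35 + 6·117 − 2·41 (−27 from intervention) = 628
  J = -32 − 2·41 + 6·628 = 3654
  T = 200 + 6·41 + 6·628 + 2·3654 = 11522
Option 3 (J − 22):
  V = 117
  W = 41
  P = 35 + 6·117 − 2·41 = 655
  J = -32 − 2·41 + 6·655 (−22 from intervention) = 3794
  T = 200 + 6·41 + 6·655 + 2·3794 = 11964
Comparing — Option 1: T=17392, Option 2: T=11522, Option 3: T=11964. Lowest is 11522 (Option 2).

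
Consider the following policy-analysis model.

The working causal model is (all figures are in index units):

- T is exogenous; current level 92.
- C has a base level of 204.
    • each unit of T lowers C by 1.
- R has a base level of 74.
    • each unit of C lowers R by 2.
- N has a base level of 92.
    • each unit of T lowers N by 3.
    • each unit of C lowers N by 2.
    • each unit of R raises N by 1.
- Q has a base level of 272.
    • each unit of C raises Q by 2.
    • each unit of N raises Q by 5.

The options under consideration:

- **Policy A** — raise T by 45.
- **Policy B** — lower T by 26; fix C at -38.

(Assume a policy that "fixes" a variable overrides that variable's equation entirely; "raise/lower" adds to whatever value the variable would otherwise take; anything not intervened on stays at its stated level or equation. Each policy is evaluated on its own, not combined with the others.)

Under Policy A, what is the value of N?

-513

Policy A (T + 45):
  T = 92 + 45 = 137
  C = 204 − 137 = 67
  R = 74 − 2·67 = -60
  N = 92 − 3·137 − 2·67 + (-60) = -513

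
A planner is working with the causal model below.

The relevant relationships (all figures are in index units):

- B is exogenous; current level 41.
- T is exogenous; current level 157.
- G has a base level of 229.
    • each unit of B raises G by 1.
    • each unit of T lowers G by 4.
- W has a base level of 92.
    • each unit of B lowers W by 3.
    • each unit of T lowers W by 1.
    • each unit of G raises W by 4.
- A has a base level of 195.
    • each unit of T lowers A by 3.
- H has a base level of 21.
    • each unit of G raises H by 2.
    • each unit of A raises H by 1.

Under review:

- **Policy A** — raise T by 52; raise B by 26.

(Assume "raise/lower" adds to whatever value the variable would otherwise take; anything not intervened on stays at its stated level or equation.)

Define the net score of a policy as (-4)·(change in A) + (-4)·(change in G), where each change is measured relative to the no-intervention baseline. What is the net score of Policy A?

Baseline:
  B = 41
  T = 157
  G = 229 + 41 − 4·157 = -358
  A = 195 − 3·157 = -276
Policy A (T + 52, B + 26):
  B = 41 + 26 = 67
  T = 157 + 52 = 209
  G = 229 + 67 − 4·209 = -540
  A = 195 − 3·209 = -432
ΔA = -432 − (-276) = -156; ΔG = -540 − (-358) = -182
Score = (-4)·(-156) + (-4)·(-182) = 1352

1352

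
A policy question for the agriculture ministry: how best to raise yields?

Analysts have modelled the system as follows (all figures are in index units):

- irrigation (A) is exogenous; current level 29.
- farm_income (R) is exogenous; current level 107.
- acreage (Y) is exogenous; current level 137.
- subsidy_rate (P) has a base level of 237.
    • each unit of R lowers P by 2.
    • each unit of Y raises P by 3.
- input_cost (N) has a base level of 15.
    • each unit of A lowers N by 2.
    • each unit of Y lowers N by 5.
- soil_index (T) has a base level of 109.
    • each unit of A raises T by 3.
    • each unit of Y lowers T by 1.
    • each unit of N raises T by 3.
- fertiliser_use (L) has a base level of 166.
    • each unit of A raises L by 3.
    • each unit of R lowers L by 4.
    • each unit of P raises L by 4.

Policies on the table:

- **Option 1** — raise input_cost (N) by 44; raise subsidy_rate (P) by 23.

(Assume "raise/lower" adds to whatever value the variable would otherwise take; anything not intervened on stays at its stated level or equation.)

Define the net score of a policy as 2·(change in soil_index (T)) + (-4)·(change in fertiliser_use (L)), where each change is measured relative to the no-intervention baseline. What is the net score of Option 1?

-104

Baseline:
  A = 29
  R = 107
  Y = 137
  P = 237 − 2·107 + 3·137 = 434
  N = 15 − 2·29 − 5·137 = -728
  T = 109 + 3·29 − 137 + 3·(-728) = -2125
  L = 166 + 3·29 − 4·107 + 4·434 = 1561
Option 1 (N + 44, P + 23):
  A = 29
  R = 107
  Y = 137
  P = 237 − 2·107 + 3·137 (+23 from intervention) = 457
  N = 15 − 2·29 − 5·137 (+44 from intervention) = -684
  T = 109 + 3·29 − 137 + 3·(-684) = -1993
  L = 166 + 3·29 − 4·107 + 4·457 = 1653
ΔT = -1993 − (-2125) = 132; ΔL = 1653 − 1561 = 92
Score = 2·132 + (-4)·92 = -104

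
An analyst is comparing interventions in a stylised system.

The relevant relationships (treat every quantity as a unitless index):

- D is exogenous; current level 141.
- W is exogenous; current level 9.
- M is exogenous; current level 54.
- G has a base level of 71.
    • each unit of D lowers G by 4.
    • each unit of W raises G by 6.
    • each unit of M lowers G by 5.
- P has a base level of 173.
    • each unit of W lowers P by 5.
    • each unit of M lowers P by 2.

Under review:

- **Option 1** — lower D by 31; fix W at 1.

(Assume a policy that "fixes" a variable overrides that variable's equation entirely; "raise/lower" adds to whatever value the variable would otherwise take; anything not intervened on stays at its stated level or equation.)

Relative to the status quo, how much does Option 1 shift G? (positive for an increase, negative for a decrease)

Baseline:
  D = 141
  W = 9
  M = 54
  G = 71 − 4·141 + 6·9 − 5·54 = -709
Option 1 (D − 31, W := 1):
  D = 141 − 31 = 110
  W = 1
  M = 54
  G = 71 − 4·110 + 6·1 − 5·54 = -633
Change in G: -633 − (-709) = 76

76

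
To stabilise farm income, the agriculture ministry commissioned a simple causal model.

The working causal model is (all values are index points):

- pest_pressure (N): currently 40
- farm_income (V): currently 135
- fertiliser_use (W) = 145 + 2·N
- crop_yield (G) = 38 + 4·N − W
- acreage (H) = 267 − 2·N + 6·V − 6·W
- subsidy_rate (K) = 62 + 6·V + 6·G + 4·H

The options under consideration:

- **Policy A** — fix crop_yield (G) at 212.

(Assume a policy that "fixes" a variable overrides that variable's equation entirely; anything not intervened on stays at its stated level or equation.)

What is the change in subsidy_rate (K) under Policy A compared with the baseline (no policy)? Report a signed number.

1434

Baseline:
  N = 40
  V = 135
  W = 145 + 2·40 = 225
  G = 38 + 4·40 − 225 = -27
  H = 267 − 2·40 + 6·135 − 6·225 = -353
  K = 62 + 6·135 + 6·(-27) + 4·(-353) = -702
Policy A (G := 212):
  N = 40
  V = 135
  W = 145 + 2·40 = 225
  G = 212
  H = 267 − 2·40 + 6·135 − 6·225 = -353
  K = 62 + 6·135 + 6·212 + 4·(-353) = 732
Change in K: 732 − (-702) = 1434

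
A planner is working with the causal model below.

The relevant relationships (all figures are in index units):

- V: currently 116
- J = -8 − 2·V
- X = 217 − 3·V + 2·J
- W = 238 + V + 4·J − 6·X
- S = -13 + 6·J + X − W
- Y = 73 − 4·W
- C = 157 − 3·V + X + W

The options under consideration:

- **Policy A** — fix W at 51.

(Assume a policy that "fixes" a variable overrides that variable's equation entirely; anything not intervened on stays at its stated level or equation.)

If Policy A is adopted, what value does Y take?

-131

Policy A (W := 51):
  V = 116
  J = -8 − 2·116 = -240
  X = 217 − 3·116 + 2·(-240) = -611
  W = 51
  Y = 73 − 4·51 = -131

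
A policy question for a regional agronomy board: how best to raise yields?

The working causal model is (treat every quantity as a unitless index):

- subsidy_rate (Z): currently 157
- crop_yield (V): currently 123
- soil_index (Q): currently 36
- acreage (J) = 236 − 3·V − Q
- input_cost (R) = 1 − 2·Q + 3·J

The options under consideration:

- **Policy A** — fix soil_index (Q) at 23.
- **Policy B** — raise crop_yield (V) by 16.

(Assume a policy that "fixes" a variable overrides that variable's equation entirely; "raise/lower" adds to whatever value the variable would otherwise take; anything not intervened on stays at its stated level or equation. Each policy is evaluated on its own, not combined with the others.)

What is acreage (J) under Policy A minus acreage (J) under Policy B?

61

Policy A (Q := 23):
  V = 123
  Q = 23
  J = 236 − 3·123 − 23 = -156
Policy B (V + 16):
  V = 123 + 16 = 139
  Q = 36
  J = 236 − 3·139 − 36 = -217
J: -156 − (-217) = 61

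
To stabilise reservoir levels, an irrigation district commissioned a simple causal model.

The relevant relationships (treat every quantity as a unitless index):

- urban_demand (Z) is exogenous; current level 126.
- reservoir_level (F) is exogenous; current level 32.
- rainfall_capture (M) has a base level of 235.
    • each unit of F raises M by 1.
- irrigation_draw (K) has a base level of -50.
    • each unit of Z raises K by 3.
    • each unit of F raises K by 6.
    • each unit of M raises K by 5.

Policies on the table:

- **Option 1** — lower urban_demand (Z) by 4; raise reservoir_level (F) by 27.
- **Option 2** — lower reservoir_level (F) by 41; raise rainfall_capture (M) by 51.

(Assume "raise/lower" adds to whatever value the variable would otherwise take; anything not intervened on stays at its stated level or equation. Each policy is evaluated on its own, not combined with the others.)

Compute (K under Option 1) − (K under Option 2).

Option 1 (Z − 4, F + 27):
  Z = 126 − 4 = 122
  F = 32 + 27 = 59
  M = 235 + 59 = 294
  K = -50 + 3·122 + 6·59 + 5·294 = 2140
Option 2 (F − 41, M + 51):
  Z = 126
  F = 32 − 41 = -9
  M = 235 + (-9) (+51 from intervention) = 277
  K = -50 + 3·126 + 6·(-9) + 5·277 = 1659
K: 2140 − 1659 = 481

481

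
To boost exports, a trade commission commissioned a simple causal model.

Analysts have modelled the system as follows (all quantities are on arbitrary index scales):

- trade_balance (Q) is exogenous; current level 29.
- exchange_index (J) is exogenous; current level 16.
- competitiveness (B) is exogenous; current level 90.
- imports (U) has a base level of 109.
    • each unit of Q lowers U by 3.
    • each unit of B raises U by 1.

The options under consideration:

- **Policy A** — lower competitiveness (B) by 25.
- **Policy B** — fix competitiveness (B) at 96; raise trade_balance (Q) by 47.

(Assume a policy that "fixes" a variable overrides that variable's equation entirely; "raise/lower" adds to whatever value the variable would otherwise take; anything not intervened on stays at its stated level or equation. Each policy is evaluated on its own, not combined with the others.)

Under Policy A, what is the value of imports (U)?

Policy A (B − 25):
  Q = 29
  B = 90 − 25 = 65
  U = 109 − 3·29 + 65 = 87

87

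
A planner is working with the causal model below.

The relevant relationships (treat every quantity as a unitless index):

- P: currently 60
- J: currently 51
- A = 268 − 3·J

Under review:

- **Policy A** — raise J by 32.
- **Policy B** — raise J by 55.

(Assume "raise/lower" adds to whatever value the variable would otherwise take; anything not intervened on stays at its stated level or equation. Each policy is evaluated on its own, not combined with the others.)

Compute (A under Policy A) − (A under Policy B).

Policy A (J + 32):
  J = 51 + 32 = 83
  A = 268 − 3·83 = 19
Policy B (J + 55):
  J = 51 + 55 = 106
  A = 268 − 3·106 = -50
A: 19 − (-50) = 69

69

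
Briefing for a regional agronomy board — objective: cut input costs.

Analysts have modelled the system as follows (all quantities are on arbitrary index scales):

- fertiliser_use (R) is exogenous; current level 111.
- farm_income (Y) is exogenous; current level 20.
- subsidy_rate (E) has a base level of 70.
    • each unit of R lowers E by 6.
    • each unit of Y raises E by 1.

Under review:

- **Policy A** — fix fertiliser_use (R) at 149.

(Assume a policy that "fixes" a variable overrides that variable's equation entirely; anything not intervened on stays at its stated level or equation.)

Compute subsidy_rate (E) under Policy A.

-804

Policy A (R := 149):
  R = 149
  Y = 20
  E = 70 − 6·149 + 20 = -804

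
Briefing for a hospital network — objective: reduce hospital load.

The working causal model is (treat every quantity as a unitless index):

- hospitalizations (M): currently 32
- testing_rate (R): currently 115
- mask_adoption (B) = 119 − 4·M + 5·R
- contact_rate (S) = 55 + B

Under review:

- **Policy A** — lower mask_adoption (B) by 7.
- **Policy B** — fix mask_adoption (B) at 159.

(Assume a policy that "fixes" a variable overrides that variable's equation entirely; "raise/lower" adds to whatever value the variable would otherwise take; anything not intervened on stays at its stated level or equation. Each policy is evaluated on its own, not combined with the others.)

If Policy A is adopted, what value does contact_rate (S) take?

Policy A (B − 7):
  M = 32
  R = 115
  B = 119 − 4·32 + 5·115 (−7 from intervention) = 559
  S = 55 + 559 = 614

614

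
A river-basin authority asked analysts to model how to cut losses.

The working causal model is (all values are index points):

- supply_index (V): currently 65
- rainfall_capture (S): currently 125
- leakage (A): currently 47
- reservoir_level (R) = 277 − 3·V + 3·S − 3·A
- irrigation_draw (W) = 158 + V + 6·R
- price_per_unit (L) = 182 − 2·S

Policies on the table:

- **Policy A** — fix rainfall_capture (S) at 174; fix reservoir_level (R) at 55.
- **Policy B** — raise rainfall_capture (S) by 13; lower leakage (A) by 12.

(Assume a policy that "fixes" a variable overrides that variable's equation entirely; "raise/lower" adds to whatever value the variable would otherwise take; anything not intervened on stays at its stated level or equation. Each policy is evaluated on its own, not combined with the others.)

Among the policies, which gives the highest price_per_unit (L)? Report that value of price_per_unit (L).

Policy A (S := 174, R := 55):
  S = 174
  L = 182 − 2·174 = -166
Policy B (S + 13, A − 12):
  S = 125 + 13 = 138
  L = 182 − 2·138 = -94
Comparing — Policy A: L=-166, Policy B: L=-94. Highest is -94 (Policy B).

-94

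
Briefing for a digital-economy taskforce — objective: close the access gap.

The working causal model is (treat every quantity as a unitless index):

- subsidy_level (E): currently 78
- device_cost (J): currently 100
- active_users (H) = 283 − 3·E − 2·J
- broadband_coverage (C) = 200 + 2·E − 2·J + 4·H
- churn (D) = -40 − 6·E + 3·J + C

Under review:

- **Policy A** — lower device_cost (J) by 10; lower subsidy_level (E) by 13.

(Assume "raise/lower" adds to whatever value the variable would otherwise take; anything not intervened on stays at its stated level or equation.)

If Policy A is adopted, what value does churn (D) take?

Policy A (J − 10, E − 13):
  E = 78 − 13 = 65
  J = 100 − 10 = 90
  H = 283 − 3·65 − 2·90 = -92
  C = 200 + 2·65 − 2·90 + 4·(-92) = -218
  D = -40 − 6·65 + 3·90 + (-218) = -378

-378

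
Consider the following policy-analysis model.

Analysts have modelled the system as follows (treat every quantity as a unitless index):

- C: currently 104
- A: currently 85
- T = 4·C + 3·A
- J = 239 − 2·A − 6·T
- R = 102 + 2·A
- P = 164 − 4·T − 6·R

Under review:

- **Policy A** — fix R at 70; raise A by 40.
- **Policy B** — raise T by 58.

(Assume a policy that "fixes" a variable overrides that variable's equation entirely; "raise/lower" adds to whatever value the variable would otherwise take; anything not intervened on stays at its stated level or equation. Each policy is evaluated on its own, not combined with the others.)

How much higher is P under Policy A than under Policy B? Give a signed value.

964

Policy A (R := 70, A + 40):
  C = 104
  A = 85 + 40 = 125
  T = 0 + 4·104 + 3·125 = 791
  R = 70
  P = 164 − 4·791 − 6·70 = -3420
Policy B (T + 58):
  C = 104
  A = 85
  T = 0 + 4·104 + 3·85 (+58 from intervention) = 729
  R = 102 + 2·85 = 272
  P = 164 − 4·729 − 6·272 = -4384
P: -3420 − (-4384) = 964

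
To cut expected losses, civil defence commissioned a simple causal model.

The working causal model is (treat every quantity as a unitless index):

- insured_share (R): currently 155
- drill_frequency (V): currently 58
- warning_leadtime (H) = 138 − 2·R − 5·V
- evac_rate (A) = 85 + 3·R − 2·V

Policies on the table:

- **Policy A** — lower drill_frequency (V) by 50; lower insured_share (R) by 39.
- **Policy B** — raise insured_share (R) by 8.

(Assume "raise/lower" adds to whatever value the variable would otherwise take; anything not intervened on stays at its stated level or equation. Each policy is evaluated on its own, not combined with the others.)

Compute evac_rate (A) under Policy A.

Policy A (V − 50, R − 39):
  R = 155 − 39 = 116
  V = 58 − 50 = 8
  A = 85 + 3·116 − 2·8 = 417

417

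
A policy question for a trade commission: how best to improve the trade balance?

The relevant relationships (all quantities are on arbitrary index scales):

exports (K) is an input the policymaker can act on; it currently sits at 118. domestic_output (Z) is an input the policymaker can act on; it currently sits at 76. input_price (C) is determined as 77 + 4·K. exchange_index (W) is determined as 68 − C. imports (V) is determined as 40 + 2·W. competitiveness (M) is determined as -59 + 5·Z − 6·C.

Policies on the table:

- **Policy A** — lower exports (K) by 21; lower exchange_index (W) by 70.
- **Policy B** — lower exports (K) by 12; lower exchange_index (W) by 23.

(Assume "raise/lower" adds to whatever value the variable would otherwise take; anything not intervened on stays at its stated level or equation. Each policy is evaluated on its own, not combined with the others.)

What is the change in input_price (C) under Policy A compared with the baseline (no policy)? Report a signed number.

-84

Baseline:
  K = 118
  C = 77 + 4·118 = 549
Policy A (K − 21, W − 70):
  K = 118 − 21 = 97
  C = 77 + 4·97 = 465
Change in C: 465 − 549 = -84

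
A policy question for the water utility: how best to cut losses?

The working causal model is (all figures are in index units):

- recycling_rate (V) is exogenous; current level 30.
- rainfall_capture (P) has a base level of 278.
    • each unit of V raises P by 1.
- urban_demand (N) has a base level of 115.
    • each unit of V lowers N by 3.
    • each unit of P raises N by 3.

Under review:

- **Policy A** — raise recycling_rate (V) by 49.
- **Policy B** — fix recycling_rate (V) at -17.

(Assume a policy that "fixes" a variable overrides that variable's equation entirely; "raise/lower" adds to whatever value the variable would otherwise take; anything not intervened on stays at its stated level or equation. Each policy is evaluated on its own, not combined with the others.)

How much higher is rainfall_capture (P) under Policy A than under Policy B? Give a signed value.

96

Policy A (V + 49):
  V = 30 + 49 = 79
  P = 278 + 79 = 357
Policy B (V := -17):
  V = -17
  P = 278 + (-17) = 261
P: 357 − 261 = 96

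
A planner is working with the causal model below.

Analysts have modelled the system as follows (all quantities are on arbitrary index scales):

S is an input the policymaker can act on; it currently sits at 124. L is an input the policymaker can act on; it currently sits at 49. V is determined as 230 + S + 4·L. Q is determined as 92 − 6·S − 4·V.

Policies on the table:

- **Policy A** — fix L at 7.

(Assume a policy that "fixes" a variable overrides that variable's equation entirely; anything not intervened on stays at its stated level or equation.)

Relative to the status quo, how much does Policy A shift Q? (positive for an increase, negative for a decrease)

Baseline:
  S = 124
  L = 49
  V = 230 + 124 + 4·49 = 550
  Q = 92 − 6·124 − 4·550 = -2852
Policy A (L := 7):
  S = 124
  L = 7
  V = 230 + 124 + 4·7 = 382
  Q = 92 − 6·124 − 4·382 = -2180
Change in Q: -2180 − (-2852) = 672

672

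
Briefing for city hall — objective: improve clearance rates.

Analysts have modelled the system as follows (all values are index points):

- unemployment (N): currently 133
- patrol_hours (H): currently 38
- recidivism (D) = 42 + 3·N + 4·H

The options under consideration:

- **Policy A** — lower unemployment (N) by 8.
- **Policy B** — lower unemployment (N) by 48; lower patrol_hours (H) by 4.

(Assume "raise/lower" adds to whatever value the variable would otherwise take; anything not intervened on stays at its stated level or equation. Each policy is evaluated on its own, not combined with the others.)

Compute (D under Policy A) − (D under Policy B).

136

Policy A (N − 8):
  N = 133 − 8 = 125
  H = 38
  D = 42 + 3·125 + 4·38 = 569
Policy B (N − 48, H − 4):
  N = 133 − 48 = 85
  H = 38 − 4 = 34
  D = 42 + 3·85 + 4·34 = 433
D: 569 − 433 = 136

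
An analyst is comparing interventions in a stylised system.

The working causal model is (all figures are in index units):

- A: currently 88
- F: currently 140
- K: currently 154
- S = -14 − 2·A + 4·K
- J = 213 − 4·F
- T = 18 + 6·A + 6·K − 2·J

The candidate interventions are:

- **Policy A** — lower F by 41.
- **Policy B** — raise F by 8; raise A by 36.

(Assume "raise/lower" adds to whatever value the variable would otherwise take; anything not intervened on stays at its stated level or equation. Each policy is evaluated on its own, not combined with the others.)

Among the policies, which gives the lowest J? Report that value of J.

Policy A (F − 41):
  F = 140 − 41 = 99
  J = 213 − 4·99 = -183
Policy B (F + 8, A + 36):
  F = 140 + 8 = 148
  J = 213 − 4·148 = -379
Comparing — Policy A: J=-183, Policy B: J=-379. Lowest is -379 (Policy B).

-379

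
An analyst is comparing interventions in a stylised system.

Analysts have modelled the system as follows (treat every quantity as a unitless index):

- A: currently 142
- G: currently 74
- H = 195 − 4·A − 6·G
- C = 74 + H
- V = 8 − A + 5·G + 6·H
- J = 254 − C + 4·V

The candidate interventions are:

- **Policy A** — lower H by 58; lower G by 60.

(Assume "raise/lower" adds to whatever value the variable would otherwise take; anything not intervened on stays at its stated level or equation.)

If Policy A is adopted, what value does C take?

-441

Policy A (H − 58, G − 60):
  A = 142
  G = 74 − 60 = 14
  H = 195 − 4·142 − 6·14 (−58 from intervention) = -515
  C = 74 + (-515) = -441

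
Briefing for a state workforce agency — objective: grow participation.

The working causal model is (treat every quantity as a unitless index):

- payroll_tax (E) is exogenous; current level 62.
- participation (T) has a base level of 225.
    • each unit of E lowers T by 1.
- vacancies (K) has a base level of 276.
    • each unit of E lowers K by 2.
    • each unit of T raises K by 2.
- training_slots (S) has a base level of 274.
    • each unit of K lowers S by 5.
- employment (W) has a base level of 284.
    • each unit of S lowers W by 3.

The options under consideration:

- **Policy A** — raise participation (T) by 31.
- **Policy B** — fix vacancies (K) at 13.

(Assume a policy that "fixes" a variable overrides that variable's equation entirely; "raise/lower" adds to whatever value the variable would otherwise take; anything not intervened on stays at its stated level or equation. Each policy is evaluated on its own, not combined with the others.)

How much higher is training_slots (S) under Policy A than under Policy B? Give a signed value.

-2635

Policy A (T + 31):
  E = 62
  T = 225 − 62 (+31 from intervention) = 194
  K = 276 − 2·62 + 2·194 = 540
  S = 274 − 5·540 = -2426
Policy B (K := 13):
  E = 62
  T = 225 − 62 = 163
  K = 13
  S = 274 − 5·13 = 209
S: -2426 − 209 = -2635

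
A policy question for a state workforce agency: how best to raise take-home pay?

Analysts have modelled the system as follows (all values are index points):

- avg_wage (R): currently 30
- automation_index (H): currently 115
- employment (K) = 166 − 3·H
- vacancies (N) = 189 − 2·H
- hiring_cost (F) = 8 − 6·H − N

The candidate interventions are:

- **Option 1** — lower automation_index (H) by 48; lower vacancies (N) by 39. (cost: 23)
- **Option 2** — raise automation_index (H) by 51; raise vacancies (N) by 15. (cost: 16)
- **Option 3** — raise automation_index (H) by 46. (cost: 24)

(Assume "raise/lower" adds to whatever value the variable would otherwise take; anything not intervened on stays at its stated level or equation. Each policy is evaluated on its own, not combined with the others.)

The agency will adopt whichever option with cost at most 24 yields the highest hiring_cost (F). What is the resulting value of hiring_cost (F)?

Option 1 (H − 48, N − 39):
  H = 115 − 48 = 67
  N = 189 − 2·67 (−39 from intervention) = 16
  F = 8 − 6·67 − 16 = -410
Option 2 (H + 51, N + 15):
  H = 115 + 51 = 166
  N = 189 − 2·166 (+15 from intervention) = -128
  F = 8 − 6·166 − (-128) = -860
Option 3 (H + 46):
  H = 115 + 46 = 161
  N = 189 − 2·161 = -133
  F = 8 − 6·161 − (-133) = -825
Comparing — Option 1: F=-410, Option 2: F=-860, Option 3: F=-825. Highest is -410 (Option 1).

-410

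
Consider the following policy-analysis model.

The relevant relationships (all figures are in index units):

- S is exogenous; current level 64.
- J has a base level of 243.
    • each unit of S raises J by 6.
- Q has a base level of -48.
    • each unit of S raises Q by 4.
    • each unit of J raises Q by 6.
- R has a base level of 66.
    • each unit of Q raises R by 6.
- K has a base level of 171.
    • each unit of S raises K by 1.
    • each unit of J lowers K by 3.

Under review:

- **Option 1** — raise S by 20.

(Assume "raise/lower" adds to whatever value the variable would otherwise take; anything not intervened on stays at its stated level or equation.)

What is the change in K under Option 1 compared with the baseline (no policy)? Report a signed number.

-340

Baseline:
  S = 64
  J = 243 + 6·64 = 627
  K = 171 + 64 − 3·627 = -1646
Option 1 (S + 20):
  S = 64 + 20 = 84
  J = 243 + 6·84 = 747
  K = 171 + 84 − 3·747 = -1986
Change in K: -1986 − (-1646) = -340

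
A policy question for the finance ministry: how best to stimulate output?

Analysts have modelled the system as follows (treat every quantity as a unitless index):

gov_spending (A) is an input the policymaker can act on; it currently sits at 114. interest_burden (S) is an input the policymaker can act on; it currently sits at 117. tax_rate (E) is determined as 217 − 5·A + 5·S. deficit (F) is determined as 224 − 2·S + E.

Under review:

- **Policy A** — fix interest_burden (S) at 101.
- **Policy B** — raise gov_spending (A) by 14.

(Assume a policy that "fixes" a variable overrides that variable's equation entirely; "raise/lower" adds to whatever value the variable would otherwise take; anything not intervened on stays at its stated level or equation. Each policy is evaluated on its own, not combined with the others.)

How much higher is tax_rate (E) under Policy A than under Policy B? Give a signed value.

Policy A (S := 101):
  A = 114
  S = 101
  E = 217 − 5·114 + 5·101 = 152
Policy B (A + 14):
  A = 114 + 14 = 128
  S = 117
  E = 217 − 5·128 + 5·117 = 162
E: 152 − 162 = -10

-10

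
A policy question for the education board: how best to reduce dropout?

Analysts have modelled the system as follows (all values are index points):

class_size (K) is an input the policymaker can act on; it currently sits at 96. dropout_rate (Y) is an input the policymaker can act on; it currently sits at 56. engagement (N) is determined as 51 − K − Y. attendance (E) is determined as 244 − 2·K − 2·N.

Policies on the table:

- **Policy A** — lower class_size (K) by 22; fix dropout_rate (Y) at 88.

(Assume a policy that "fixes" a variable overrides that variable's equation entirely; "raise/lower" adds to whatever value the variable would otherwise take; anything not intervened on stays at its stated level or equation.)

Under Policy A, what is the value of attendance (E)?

318

Policy A (K − 22, Y := 88):
  K = 96 − 22 = 74
  Y = 88
  N = 51 − 74 − 88 = -111
  E = 244 − 2·74 − 2·(-111) = 318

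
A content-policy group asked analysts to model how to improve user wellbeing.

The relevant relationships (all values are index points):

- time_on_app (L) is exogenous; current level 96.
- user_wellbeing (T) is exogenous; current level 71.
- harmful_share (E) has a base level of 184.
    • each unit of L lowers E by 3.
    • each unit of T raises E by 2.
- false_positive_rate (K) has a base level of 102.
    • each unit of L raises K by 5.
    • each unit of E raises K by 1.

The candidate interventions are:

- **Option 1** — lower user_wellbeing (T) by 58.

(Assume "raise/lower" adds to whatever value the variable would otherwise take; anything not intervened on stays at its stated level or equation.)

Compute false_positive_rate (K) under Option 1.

504

Option 1 (T − 58):
  L = 96
  T = 71 − 58 = 13
  E = 184 − 3·96 + 2·13 = -78
  K = 102 + 5·96 + (-78) = 504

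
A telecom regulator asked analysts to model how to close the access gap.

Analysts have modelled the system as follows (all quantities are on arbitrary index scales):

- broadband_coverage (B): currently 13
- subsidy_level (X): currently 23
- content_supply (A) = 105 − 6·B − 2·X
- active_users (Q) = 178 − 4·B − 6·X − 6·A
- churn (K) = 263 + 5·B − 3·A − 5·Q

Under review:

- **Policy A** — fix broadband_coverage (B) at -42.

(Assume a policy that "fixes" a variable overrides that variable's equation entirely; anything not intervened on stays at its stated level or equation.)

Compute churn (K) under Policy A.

Policy A (B := -42):
  B = -42
  X = 23
  A = 105 − 6·(-42) − 2·23 = 311
  Q = 178 − 4·(-42) − 6·23 − 6·311 = -1658
  K = 263 + 5·(-42) − 3·311 − 5·(-1658) = 7410

7410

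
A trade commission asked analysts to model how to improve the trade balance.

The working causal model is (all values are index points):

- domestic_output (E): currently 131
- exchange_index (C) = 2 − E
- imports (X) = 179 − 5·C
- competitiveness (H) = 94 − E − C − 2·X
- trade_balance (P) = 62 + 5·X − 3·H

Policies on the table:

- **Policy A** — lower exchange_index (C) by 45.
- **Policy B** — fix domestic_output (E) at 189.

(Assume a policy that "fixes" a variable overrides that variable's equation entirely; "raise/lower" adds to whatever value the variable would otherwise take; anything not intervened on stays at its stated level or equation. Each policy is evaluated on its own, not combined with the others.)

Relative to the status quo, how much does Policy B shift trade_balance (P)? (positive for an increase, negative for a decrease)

3190

Baseline:
  E = 131
  C = 2 − 131 = -129
  X = 179 − 5·(-129) = 824
  H = 94 − 131 − (-129) − 2·824 = -1556
  P = 62 + 5·824 − 3·(-1556) = 8850
Policy B (E := 189):
  E = 189
  C = 2 − 189 = -187
  X = 179 − 5·(-187) = 1114
  H = 94 − 189 − (-187) − 2·1114 = -2136
  P = 62 + 5·1114 − 3·(-2136) = 12040
Change in P: 12040 − 8850 = 3190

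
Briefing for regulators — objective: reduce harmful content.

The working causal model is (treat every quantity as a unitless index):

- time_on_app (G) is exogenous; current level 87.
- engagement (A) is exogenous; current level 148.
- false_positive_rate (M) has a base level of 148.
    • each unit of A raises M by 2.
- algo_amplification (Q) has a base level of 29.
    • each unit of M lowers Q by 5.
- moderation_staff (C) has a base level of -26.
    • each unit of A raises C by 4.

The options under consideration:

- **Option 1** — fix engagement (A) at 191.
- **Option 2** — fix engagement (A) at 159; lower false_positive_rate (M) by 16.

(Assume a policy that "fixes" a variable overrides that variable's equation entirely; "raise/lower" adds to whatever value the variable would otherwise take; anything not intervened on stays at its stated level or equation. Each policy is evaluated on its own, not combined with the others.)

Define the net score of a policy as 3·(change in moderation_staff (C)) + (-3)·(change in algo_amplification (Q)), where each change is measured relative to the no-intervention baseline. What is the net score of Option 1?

1806

Baseline:
  A = 148
  M = 148 + 2·148 = 444
  Q = 29 − 5·444 = -2191
  C = -26 + 4·148 = 566
Option 1 (A := 191):
  A = 191
  M = 148 + 2·191 = 530
  Q = 29 − 5·530 = -2621
  C = -26 + 4·191 = 738
ΔC = 738 − 566 = 172; ΔQ = -2621 − (-2191) = -430
Score = 3·172 + (-3)·(-430) = 1806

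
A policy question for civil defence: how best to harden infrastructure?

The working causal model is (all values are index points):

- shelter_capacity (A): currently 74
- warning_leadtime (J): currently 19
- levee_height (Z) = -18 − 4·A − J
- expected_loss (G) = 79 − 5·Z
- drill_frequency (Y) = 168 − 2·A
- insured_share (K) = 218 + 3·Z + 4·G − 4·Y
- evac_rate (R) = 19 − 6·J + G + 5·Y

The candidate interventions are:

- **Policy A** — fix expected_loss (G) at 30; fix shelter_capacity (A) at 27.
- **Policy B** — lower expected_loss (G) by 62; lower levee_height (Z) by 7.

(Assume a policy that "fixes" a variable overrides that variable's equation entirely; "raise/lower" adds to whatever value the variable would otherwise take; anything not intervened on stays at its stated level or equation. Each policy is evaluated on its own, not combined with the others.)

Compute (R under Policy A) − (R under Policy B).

Policy A (G := 30, A := 27):
  A = 27
  J = 19
  Z = -18 − 4·27 − 19 = -145
  G = 30
  Y = 168 − 2·27 = 114
  R = 19 − 6·19 + 30 + 5·114 = 505
Policy B (G − 62, Z − 7):
  A = 74
  J = 19
  Z = -18 − 4·74 − 19 (−7 from intervention) = -340
  G = 79 − 5·(-340) (−62 from intervention) = 1717
  Y = 168 − 2·74 = 20
  R = 19 − 6·19 + 1717 + 5·20 = 1722
R: 505 − 1722 = -1217

-1217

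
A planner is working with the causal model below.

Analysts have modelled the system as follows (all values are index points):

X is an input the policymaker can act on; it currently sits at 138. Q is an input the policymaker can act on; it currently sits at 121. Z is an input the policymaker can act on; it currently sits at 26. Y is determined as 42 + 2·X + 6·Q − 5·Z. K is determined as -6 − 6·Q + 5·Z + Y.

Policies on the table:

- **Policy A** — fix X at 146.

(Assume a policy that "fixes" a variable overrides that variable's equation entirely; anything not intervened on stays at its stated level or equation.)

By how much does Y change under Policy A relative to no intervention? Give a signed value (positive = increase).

16

Baseline:
  X = 138
  Q = 121
  Z = 26
  Y = 42 + 2·138 + 6·121 − 5·26 = 914
Policy A (X := 146):
  X = 146
  Q = 121
  Z = 26
  Y = 42 + 2·146 + 6·121 − 5·26 = 930
Change in Y: 930 − 914 = 16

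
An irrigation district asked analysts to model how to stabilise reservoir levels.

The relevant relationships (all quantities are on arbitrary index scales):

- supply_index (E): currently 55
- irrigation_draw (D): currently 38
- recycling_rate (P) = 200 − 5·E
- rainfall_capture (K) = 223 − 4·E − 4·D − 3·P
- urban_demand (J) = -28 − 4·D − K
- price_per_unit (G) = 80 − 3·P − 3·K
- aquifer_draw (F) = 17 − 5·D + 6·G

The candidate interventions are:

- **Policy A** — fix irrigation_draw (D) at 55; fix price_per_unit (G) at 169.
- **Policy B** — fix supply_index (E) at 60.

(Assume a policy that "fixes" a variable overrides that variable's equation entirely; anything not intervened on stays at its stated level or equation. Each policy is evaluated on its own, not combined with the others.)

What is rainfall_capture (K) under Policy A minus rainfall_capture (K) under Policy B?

-123

Policy A (D := 55, G := 169):
  E = 55
  D = 55
  P = 200 − 5·55 = -75
  K = 223 − 4·55 − 4·55 − 3·(-75) = 8
Policy B (E := 60):
  E = 60
  D = 38
  P = 200 − 5·60 = -100
  K = 223 − 4·60 − 4·38 − 3·(-100) = 131
K: 8 − 131 = -123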